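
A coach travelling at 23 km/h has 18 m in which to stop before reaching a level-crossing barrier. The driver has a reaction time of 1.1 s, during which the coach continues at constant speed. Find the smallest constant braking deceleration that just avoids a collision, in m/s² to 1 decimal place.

Required deceleration ≈ 1.9 m/s²

23 km/h ÷ 3.6 = 6.3889 m/s.
Distance covered during reaction = 6.3889 × 1.1 = 7.028 m.
Distance available for braking: 18 − 7.028 = 10.972 m.
v² = 2a·d ⇒ a = v²/(2d) = 6.3889² / (2 × 10.972) = 40.818 / 21.944 = 1.8601 m/s².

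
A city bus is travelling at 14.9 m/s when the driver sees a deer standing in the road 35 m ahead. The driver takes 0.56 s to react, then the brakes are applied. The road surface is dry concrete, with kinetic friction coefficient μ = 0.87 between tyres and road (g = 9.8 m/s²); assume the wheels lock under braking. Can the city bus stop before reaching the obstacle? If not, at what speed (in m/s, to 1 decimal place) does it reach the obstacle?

Yes — it stops about 13.6 m short of the obstacle, so it never reaches it

a = μg = 0.87 × 9.8 = 8.526 m/s².
Reaction distance = 14.9000 × 0.56 = 8.344 m.
Braking distance = v²/(2a) = 222.010 / 17.052 = 13.020 m.
Total stopping distance = 8.344 + 13.020 = 21.364 m, vs 35 m available — it stops with 35 − 21.364 = 13.636 m to spare.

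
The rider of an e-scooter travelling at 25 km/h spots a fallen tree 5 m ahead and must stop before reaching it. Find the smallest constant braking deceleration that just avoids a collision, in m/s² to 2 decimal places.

25 km/h ÷ 3.6 = 6.9444 m/s.
v² = 2a·d ⇒ a = v²/(2d) = 6.9444² / (2 × 5.000) = 48.225 / 10.000 = 4.8225 m/s².

Required deceleration ≈ 4.82 m/s²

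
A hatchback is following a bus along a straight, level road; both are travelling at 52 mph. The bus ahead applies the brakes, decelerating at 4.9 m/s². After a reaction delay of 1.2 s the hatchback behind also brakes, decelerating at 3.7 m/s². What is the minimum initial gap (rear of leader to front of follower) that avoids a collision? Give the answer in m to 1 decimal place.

52 mph × 0.44704 = 23.2461 m/s.
Leader travels v²/(2a_L) = 540.381 / 9.800 = 55.141 m before stopping.
Follower covers v·t_r = 23.2461 × 1.2 = 27.895 m while reacting, then v²/(2a_F) = 540.381 / 7.400 = 73.024 m while braking, for a total of 27.895 + 73.024 = 100.919 m.
Since a_F ≤ a_L and the follower starts braking later, the follower is never slower than the leader, so the closest approach is when both have stopped.
Minimum gap = 100.919 − 55.141 = 45.778 m.

Minimum gap ≈ 45.8 m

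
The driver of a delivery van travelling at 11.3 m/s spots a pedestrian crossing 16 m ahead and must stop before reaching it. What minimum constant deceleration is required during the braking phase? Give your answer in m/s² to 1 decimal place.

v² = 2a·d ⇒ a = v²/(2d) = 11.3000² / (2 × 16.000) = 127.690 / 32.000 = 3.9903 m/s².

Required deceleration ≈ 4.0 m/s²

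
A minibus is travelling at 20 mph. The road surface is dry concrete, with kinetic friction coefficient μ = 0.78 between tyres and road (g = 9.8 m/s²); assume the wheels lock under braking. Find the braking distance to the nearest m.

20 mph × 0.44704 = 8.9408 m/s.
a = μg = 0.78 × 9.8 = 7.644 m/s².
Braking distance = v²/(2a) = 8.9408² / (2 × 7.644) = 79.938 / 15.288 = 5.229 m.

Braking distance ≈ 5 m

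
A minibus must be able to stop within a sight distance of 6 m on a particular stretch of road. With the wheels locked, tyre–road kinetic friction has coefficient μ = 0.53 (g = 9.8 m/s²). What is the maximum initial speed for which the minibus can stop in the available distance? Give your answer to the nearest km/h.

a = μg = 0.53 × 9.8 = 5.194 m/s².
v²/(2a) = d ⇒ v = √(2 × 5.194 × 6) = √62.33 = 7.8949 m/s.
7.8949 m/s × 3.6 = 28.422 km/h.

Maximum speed ≈ 28 km/h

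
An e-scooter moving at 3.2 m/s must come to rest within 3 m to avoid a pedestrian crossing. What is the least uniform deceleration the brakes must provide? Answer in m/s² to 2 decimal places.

v² = 2a·d ⇒ a = v²/(2d) = 3.2000² / (2 × 3.000) = 10.240 / 6.000 = 1.7067 m/s².

Required deceleration ≈ 1.71 m/s²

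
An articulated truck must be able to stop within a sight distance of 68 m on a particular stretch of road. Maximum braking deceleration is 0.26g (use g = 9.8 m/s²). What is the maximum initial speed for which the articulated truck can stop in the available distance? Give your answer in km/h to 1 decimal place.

a = 0.26 × 9.8 = 2.548 m/s².
v²/(2a) = d ⇒ v = √(2 × 2.548 × 68) = √346.53 = 18.6153 m/s.
18.6153 m/s × 3.6 = 67.015 km/h.

Maximum speed ≈ 67.0 km/h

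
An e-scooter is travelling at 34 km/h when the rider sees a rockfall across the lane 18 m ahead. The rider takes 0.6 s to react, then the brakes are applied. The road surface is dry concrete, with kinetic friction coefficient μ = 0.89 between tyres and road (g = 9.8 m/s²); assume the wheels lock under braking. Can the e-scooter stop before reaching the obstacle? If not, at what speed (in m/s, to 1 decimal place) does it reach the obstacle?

34 km/h ÷ 3.6 = 9.4444 m/s.
a = μg = 0.89 × 9.8 = 8.722 m/s².
Reaction distance = 9.4444 × 0.6 = 5.667 m.
Braking distance = v²/(2a) = 89.197 / 17.444 = 5.113 m.
Total stopping distance = 5.667 + 5.113 = 10.780 m, vs 18 m available — it stops with 18 − 10.780 = 7.220 m to spare.

Yes — it stops about 7.2 m short of the obstacle, so it never reaches it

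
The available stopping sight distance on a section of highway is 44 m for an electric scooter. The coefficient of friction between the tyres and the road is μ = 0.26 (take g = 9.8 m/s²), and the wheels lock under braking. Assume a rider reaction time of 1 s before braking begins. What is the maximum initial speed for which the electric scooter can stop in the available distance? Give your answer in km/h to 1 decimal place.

Maximum speed ≈ 45.5 km/h

a = μg = 0.26 × 9.8 = 2.548 m/s².
Stopping distance: v·t_r + v²/(2a) = 44 with t_r = 1 s and a = 2.548 m/s².
So v² + 5.096 v − 224.22 = 0.
Positive root: v = −a·t_r + √((a·t_r)² + 2a·d) = −2.548 + √(6.492 + 224.22) = 12.6412 m/s.
12.6412 m/s × 3.6 = 45.508 km/h.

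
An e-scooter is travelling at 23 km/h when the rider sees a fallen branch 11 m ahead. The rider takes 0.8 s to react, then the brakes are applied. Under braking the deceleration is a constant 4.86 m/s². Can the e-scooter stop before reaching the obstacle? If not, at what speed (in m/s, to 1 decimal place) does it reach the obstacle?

Yes — it stops about 1.7 m short of the obstacle, so it never reaches it

23 km/h ÷ 3.6 = 6.3889 m/s.
Reaction distance = 6.3889 × 0.8 = 5.111 m.
Braking distance = v²/(2a) = 40.818 / 9.720 = 4.199 m.
Total stopping distance = 5.111 + 4.199 = 9.310 m, vs 11 m available — it stops with 11 − 9.310 = 1.690 m to spare.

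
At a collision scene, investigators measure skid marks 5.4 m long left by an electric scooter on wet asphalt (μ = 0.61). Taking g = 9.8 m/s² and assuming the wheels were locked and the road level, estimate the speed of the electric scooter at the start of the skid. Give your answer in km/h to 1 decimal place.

Initial speed ≈ 28.9 km/h

Deceleration a = μg = 0.61 × 9.8 = 5.978 m/s².
v = √(2a·d) = √(2 × 5.978 × 5.4) = √64.562 = 8.0350 m/s.
= 8.0350 × 3.6 = 28.926 km/h.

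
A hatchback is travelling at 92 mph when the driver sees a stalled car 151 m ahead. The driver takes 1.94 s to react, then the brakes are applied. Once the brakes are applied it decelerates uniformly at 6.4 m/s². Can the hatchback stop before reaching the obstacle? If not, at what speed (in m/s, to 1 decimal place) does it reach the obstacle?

No — it strikes the obstacle at 27.9 m/s

92 mph × 0.44704 = 41.1277 m/s.
Reaction distance = 41.1277 × 1.94 = 79.788 m.
Braking distance needed to stop: v²/(2a) = 1691.488 / 12.800 = 132.148 m, so total needed = 79.788 + 132.148 = 211.936 m > 151 m — it cannot stop.
Distance remaining when braking begins: 151 − 79.788 = 71.212 m.
v² = v₀² − 2a·d = 1691.488 − 2 × 6.400 × 71.212 = 779.974 m²/s².
v = √779.974 = 27.928 m/s.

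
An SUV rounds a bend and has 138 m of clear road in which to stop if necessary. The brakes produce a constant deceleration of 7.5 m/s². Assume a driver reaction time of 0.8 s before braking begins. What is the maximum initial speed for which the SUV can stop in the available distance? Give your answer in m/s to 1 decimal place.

Stopping distance: v·t_r + v²/(2a) = 138 with t_r = 0.8 s and a = 7.500 m/s².
So v² + 12.000 v − 2070.00 = 0.
Positive root: v = −a·t_r + √((a·t_r)² + 2a·d) = −6.000 + √(36.000 + 2070.00) = 39.8912 m/s.

Maximum speed ≈ 39.9 m/s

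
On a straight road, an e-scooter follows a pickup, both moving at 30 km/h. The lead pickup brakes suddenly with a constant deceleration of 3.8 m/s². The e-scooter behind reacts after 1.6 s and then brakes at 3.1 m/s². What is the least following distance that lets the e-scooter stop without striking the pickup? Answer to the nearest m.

30 km/h ÷ 3.6 = 8.3333 m/s.
Leader travels v²/(2a_L) = 69.444 / 7.600 = 9.137 m before stopping.
Follower covers v·t_r = 8.3333 × 1.6 = 13.333 m while reacting, then v²/(2a_F) = 69.444 / 6.200 = 11.201 m while braking, for a total of 13.333 + 11.201 = 24.534 m.
Since a_F ≤ a_L and the follower starts braking later, the follower is never slower than the leader, so the closest approach is when both have stopped.
Minimum gap = 24.534 − 9.137 = 15.397 m.

Minimum gap ≈ 15 m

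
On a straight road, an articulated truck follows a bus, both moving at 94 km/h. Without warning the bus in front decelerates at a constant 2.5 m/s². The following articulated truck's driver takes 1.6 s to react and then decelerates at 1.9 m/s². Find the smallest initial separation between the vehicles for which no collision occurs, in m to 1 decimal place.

Minimum gap ≈ 84.8 m

94 km/h ÷ 3.6 = 26.1111 m/s.
Leader travels v²/(2a_L) = 681.790 / 5.000 = 136.358 m before stopping.
Follower covers v·t_r = 26.1111 × 1.6 = 41.778 m while reacting, then v²/(2a_F) = 681.790 / 3.800 = 179.418 m while braking, for a total of 41.778 + 179.418 = 221.196 m.
Since a_F ≤ a_L and the follower starts braking later, the follower is never slower than the leader, so the closest approach is when both have stopped.
Minimum gap = 221.196 − 136.358 = 84.838 m.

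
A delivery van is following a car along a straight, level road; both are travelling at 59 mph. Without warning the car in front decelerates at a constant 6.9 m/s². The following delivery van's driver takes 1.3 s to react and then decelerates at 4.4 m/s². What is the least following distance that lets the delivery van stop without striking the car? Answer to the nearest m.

59 mph × 0.44704 = 26.3754 m/s.
Leader travels v²/(2a_L) = 695.662 / 13.800 = 50.410 m before stopping.
Follower covers v·t_r = 26.3754 × 1.3 = 34.288 m while reacting, then v²/(2a_F) = 695.662 / 8.800 = 79.052 m while braking, for a total of 34.288 + 79.052 = 113.340 m.
Since a_F ≤ a_L and the follower starts braking later, the follower is never slower than the leader, so the closest approach is when both have stopped.
Minimum gap = 113.340 − 50.410 = 62.930 m.

Minimum gap ≈ 63 m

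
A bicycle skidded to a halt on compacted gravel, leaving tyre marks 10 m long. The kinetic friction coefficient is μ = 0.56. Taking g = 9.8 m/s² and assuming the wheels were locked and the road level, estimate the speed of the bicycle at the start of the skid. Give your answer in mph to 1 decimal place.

Initial speed ≈ 23.4 mph

Deceleration a = μg = 0.56 × 9.8 = 5.488 m/s².
v = √(2a·d) = √(2 × 5.488 × 10) = √109.760 = 10.4766 m/s.
= 10.4766 ÷ 0.44704 = 23.435 mph.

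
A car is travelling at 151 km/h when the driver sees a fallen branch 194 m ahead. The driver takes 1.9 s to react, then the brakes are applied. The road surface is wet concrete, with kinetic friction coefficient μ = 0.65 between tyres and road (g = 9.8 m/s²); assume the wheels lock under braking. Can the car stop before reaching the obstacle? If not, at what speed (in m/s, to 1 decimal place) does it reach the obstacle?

No — it strikes the obstacle at 17.4 m/s

151 km/h ÷ 3.6 = 41.9444 m/s.
a = μg = 0.65 × 9.8 = 6.370 m/s².
Reaction distance = 41.9444 × 1.9 = 79.694 m.
Braking distance needed to stop: v²/(2a) = 1759.333 / 12.740 = 138.095 m, so total needed = 79.694 + 138.095 = 217.789 m > 194 m — it cannot stop.
Distance remaining when braking begins: 194 − 79.694 = 114.306 m.
v² = v₀² − 2a·d = 1759.333 − 2 × 6.370 × 114.306 = 303.075 m²/s².
v = √303.075 = 17.409 m/s.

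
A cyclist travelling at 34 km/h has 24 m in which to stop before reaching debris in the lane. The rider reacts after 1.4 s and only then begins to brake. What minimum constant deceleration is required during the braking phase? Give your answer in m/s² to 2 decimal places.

34 km/h ÷ 3.6 = 9.4444 m/s.
Distance covered during reaction = 9.4444 × 1.4 = 13.222 m.
Distance available for braking: 24 − 13.222 = 10.778 m.
v² = 2a·d ⇒ a = v²/(2d) = 9.4444² / (2 × 10.778) = 89.197 / 21.556 = 4.1379 m/s².

Required deceleration ≈ 4.14 m/s²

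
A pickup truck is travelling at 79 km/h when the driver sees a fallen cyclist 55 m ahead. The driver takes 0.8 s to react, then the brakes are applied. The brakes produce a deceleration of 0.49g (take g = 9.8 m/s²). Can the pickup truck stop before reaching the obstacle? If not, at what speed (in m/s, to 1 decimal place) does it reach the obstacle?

No — it strikes the obstacle at 11.0 m/s

79 km/h ÷ 3.6 = 21.9444 m/s.
a = 0.49 × 9.8 = 4.802 m/s².
Reaction distance = 21.9444 × 0.8 = 17.556 m.
Braking distance needed to stop: v²/(2a) = 481.557 / 9.604 = 50.141 m, so total needed = 17.556 + 50.141 = 67.697 m > 55 m — it cannot stop.
Distance remaining when braking begins: 55 − 17.556 = 37.444 m.
v² = v₀² − 2a·d = 481.557 − 2 × 4.802 × 37.444 = 121.945 m²/s².
v = √121.945 = 11.043 m/s.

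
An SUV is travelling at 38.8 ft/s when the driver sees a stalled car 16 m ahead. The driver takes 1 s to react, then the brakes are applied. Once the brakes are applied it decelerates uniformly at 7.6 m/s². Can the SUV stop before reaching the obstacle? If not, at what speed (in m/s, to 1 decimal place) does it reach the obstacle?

38.8 ft/s × 0.3048 = 11.8262 m/s.
Reaction distance = 11.8262 × 1 = 11.826 m.
Braking distance needed to stop: v²/(2a) = 139.859 / 15.200 = 9.201 m, so total needed = 11.826 + 9.201 = 21.027 m > 16 m — it cannot stop.
Distance remaining when braking begins: 16 − 11.826 = 4.174 m.
v² = v₀² − 2a·d = 139.859 − 2 × 7.600 × 4.174 = 76.414 m²/s².
v = √76.414 = 8.742 m/s.

No — it strikes the obstacle at 8.7 m/s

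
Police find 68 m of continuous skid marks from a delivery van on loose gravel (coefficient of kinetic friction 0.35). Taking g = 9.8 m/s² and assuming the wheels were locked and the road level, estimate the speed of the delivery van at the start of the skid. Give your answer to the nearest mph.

Initial speed ≈ 48 mph

Deceleration a = μg = 0.35 × 9.8 = 3.430 m/s².
v = √(2a·d) = √(2 × 3.430 × 68) = √466.480 = 21.5981 m/s.
= 21.5981 ÷ 0.44704 = 48.314 mph.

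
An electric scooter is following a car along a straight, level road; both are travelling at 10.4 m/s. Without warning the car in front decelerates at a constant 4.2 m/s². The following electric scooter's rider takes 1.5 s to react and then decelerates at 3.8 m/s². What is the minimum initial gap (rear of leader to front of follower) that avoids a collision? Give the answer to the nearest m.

Minimum gap ≈ 17 m

Leader travels v²/(2a_L) = 108.160 / 8.400 = 12.876 m before stopping.
Follower covers v·t_r = 10.4000 × 1.5 = 15.600 m while reacting, then v²/(2a_F) = 108.160 / 7.600 = 14.232 m while braking, for a total of 15.600 + 14.232 = 29.832 m.
Since a_F ≤ a_L and the follower starts braking later, the follower is never slower than the leader, so the closest approach is when both have stopped.
Minimum gap = 29.832 − 12.876 = 16.956 m.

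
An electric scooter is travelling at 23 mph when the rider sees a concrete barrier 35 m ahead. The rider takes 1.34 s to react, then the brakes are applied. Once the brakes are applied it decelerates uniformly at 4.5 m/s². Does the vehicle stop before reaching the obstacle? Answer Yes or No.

Yes

23 mph × 0.44704 = 10.2819 m/s.
Reaction distance = 10.2819 × 1.34 = 13.778 m.
Braking distance = v²/(2a) = 105.717 / 9.000 = 11.746 m.
Total stopping distance = 13.778 + 11.746 = 25.524 m, vs 35 m available — it stops with 35 − 25.524 = 9.476 m to spare.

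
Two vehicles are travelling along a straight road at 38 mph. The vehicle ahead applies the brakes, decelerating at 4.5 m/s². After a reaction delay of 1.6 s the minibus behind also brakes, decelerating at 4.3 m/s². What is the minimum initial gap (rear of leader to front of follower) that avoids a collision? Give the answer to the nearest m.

Minimum gap ≈ 29 m

38 mph × 0.44704 = 16.9875 m/s.
Leader travels v²/(2a_L) = 288.575 / 9.000 = 32.064 m before stopping.
Follower covers v·t_r = 16.9875 × 1.6 = 27.180 m while reacting, then v²/(2a_F) = 288.575 / 8.600 = 33.555 m while braking, for a total of 27.180 + 33.555 = 60.735 m.
Since a_F ≤ a_L and the follower starts braking later, the follower is never slower than the leader, so the closest approach is when both have stopped.
Minimum gap = 60.735 − 32.064 = 28.671 m.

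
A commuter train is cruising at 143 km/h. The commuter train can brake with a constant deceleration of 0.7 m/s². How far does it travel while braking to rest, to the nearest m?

Braking distance ≈ 1127 m

143 km/h ÷ 3.6 = 39.7222 m/s.
Braking distance = v²/(2a) = 39.7222² / (2 × 0.700) = 1577.853 / 1.400 = 1127.038 m.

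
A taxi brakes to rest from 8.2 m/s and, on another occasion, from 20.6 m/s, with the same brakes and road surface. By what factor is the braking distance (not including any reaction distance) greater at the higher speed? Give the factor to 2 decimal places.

Factor ≈ 6.31

Braking distance d = v²/(2a), so with a fixed, d ∝ v².
Factor = (20.6/8.2)² = 2.5122² = 6.3111.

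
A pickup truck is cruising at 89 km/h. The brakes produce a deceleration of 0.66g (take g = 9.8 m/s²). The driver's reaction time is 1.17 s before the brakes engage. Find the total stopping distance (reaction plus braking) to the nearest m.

89 km/h ÷ 3.6 = 24.7222 m/s.
a = 0.66 × 9.8 = 6.468 m/s².
Reaction distance = v·t_r = 24.7222 × 1.17 = 28.925 m.
Braking distance = v²/(2a) = 24.7222² / (2 × 6.468) = 611.187 / 12.936 = 47.247 m.
Total = 28.925 + 47.247 = 76.172 m.

Total stopping distance ≈ 76 m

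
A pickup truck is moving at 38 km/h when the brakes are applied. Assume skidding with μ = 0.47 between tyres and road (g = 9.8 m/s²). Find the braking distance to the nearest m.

Braking distance ≈ 12 m

38 km/h ÷ 3.6 = 10.5556 m/s.
a = μg = 0.47 × 9.8 = 4.606 m/s².
Braking distance = v²/(2a) = 10.5556² / (2 × 4.606) = 111.421 / 9.212 = 12.095 m.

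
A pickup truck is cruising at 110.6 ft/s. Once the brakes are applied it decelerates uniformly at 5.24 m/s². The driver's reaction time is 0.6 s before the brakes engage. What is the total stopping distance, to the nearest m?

110.6 ft/s × 0.3048 = 33.7109 m/s.
Reaction distance = v·t_r = 33.7109 × 0.6 = 20.227 m.
Braking distance = v²/(2a) = 33.7109² / (2 × 5.240) = 1136.425 / 10.480 = 108.437 m.
Total = 20.227 + 108.437 = 128.664 m.

Total stopping distance ≈ 129 m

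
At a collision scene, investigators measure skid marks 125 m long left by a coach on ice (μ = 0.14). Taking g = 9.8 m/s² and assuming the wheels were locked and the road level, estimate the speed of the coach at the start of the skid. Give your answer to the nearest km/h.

Deceleration a = μg = 0.14 × 9.8 = 1.372 m/s².
v = √(2a·d) = √(2 × 1.372 × 125) = √343.000 = 18.5203 m/s.
= 18.5203 × 3.6 = 66.673 km/h.

Initial speed ≈ 67 km/h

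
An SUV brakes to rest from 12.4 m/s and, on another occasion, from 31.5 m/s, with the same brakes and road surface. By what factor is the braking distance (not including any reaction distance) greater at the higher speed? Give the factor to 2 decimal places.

Braking distance d = v²/(2a), so with a fixed, d ∝ v².
Factor = (31.5/12.4)² = 2.5403² = 6.4531.

Factor ≈ 6.45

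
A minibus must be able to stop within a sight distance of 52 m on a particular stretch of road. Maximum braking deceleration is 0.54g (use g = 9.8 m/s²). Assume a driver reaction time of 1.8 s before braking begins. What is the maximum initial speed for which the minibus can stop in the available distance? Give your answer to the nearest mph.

a = 0.54 × 9.8 = 5.292 m/s².
Stopping distance: v·t_r + v²/(2a) = 52 with t_r = 1.8 s and a = 5.292 m/s².
So v² + 19.051 v − 550.37 = 0.
Positive root: v = −a·t_r + √((a·t_r)² + 2a·d) = −9.526 + √(90.745 + 550.37) = 15.7942 m/s.
15.7942 m/s ÷ 0.44704 = 35.331 mph.

Maximum speed ≈ 35 mph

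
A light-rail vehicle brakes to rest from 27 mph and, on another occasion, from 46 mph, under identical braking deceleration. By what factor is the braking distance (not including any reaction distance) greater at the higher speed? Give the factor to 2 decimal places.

Braking distance d = v²/(2a), so with a fixed, d ∝ v².
Factor = (46/27)² = 1.7037² = 2.9026.

Factor ≈ 2.90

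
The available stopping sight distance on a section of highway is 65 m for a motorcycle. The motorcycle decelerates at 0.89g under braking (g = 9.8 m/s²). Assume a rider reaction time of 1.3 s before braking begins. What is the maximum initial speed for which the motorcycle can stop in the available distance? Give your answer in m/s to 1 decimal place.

Maximum speed ≈ 24.2 m/s

a = 0.89 × 9.8 = 8.722 m/s².
Stopping distance: v·t_r + v²/(2a) = 65 with t_r = 1.3 s and a = 8.722 m/s².
So v² + 22.677 v − 1133.86 = 0.
Positive root: v = −a·t_r + √((a·t_r)² + 2a·d) = −11.339 + √(128.573 + 1133.86) = 24.1917 m/s.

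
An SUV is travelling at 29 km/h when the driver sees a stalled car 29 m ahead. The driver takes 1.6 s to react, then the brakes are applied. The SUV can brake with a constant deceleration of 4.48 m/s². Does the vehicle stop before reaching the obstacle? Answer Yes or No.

Yes

29 km/h ÷ 3.6 = 8.0556 m/s.
Reaction distance = 8.0556 × 1.6 = 12.889 m.
Braking distance = v²/(2a) = 64.893 / 8.960 = 7.243 m.
Total stopping distance = 12.889 + 7.243 = 20.132 m, vs 29 m available — it stops with 29 − 20.132 = 8.868 m to spare.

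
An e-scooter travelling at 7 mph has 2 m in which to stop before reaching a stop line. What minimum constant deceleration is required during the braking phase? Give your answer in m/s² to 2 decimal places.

Required deceleration ≈ 2.45 m/s²

7 mph × 0.44704 = 3.1293 m/s.
v² = 2a·d ⇒ a = v²/(2d) = 3.1293² / (2 × 2.000) = 9.793 / 4.000 = 2.4482 m/s².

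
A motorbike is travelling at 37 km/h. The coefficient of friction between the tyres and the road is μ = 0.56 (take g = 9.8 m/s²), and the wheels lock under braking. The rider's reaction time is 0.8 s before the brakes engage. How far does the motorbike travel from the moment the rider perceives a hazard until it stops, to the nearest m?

37 km/h ÷ 3.6 = 10.2778 m/s.
a = μg = 0.56 × 9.8 = 5.488 m/s².
Reaction distance = v·t_r = 10.2778 × 0.8 = 8.222 m.
Braking distance = v²/(2a) = 10.2778² / (2 × 5.488) = 105.633 / 10.976 = 9.624 m.
Total = 8.222 + 9.624 = 17.846 m.

Total stopping distance ≈ 18 m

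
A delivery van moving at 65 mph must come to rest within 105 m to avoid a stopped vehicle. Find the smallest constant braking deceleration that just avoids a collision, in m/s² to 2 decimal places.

65 mph × 0.44704 = 29.0576 m/s.
v² = 2a·d ⇒ a = v²/(2d) = 29.0576² / (2 × 105.000) = 844.344 / 210.000 = 4.0207 m/s².

Required deceleration ≈ 4.02 m/s²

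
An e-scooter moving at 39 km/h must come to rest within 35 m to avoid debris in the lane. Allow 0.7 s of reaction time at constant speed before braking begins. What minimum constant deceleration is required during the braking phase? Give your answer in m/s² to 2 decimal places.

39 km/h ÷ 3.6 = 10.8333 m/s.
Distance covered during reaction = 10.8333 × 0.7 = 7.583 m.
Distance available for braking: 35 − 7.583 = 27.417 m.
v² = 2a·d ⇒ a = v²/(2d) = 10.8333² / (2 × 27.417) = 117.360 / 54.834 = 2.1403 m/s².

Required deceleration ≈ 2.14 m/s²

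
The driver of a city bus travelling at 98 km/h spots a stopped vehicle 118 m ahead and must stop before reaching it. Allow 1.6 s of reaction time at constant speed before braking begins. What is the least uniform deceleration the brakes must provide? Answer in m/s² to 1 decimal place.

Required deceleration ≈ 5.0 m/s²

98 km/h ÷ 3.6 = 27.2222 m/s.
Distance covered during reaction = 27.2222 × 1.6 = 43.556 m.
Distance available for braking: 118 − 43.556 = 74.444 m.
v² = 2a·d ⇒ a = v²/(2d) = 27.2222² / (2 × 74.444) = 741.048 / 148.888 = 4.9772 m/s².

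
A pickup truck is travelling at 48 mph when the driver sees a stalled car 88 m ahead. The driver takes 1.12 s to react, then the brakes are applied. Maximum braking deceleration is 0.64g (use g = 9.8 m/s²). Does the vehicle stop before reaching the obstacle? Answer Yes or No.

Yes

48 mph × 0.44704 = 21.4579 m/s.
a = 0.64 × 9.8 = 6.272 m/s².
Reaction distance = 21.4579 × 1.12 = 24.033 m.
Braking distance = v²/(2a) = 460.441 / 12.544 = 36.706 m.
Total stopping distance = 24.033 + 36.706 = 60.739 m, vs 88 m available — it stops with 88 − 60.739 = 27.261 m to spare.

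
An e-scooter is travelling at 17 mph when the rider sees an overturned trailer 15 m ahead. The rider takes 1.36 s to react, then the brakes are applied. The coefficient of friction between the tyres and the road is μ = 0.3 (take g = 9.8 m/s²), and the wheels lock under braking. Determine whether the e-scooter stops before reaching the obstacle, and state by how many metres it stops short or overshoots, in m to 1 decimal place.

17 mph × 0.44704 = 7.5997 m/s.
a = μg = 0.3 × 9.8 = 2.940 m/s².
Reaction distance = 7.5997 × 1.36 = 10.336 m.
Braking distance = v²/(2a) = 57.755 / 5.880 = 9.822 m.
Total stopping distance = 10.336 + 9.822 = 20.158 m, vs 15 m available — it cannot stop in time and overshoots by 20.158 − 15 = 5.158 m.

No — it overshoots by 5.2 m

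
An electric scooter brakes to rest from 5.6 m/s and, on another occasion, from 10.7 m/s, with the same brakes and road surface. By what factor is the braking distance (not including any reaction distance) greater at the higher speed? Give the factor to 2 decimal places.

Braking distance d = v²/(2a), so with a fixed, d ∝ v².
Factor = (10.7/5.6)² = 1.9107² = 3.6508.

Factor ≈ 3.65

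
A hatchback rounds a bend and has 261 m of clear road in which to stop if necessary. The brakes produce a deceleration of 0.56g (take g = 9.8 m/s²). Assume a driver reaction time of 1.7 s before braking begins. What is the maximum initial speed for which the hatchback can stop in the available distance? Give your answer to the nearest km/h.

Maximum speed ≈ 162 km/h

a = 0.56 × 9.8 = 5.488 m/s².
Stopping distance: v·t_r + v²/(2a) = 261 with t_r = 1.7 s and a = 5.488 m/s².
So v² + 18.659 v − 2864.74 = 0.
Positive root: v = −a·t_r + √((a·t_r)² + 2a·d) = −9.330 + √(87.049 + 2864.74) = 45.0004 m/s.
45.0004 m/s × 3.6 = 162.001 km/h.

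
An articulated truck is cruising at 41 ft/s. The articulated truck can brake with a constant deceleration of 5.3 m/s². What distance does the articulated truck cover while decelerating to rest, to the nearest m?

41 ft/s × 0.3048 = 12.4968 m/s.
Braking distance = v²/(2a) = 12.4968² / (2 × 5.300) = 156.170 / 10.600 = 14.733 m.

Braking distance ≈ 15 m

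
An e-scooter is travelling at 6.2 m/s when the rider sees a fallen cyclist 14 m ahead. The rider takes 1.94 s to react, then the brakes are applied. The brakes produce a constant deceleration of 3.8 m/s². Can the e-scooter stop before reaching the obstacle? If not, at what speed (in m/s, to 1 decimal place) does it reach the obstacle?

No — it strikes the obstacle at 4.8 m/s

Reaction distance = 6.2000 × 1.94 = 12.028 m.
Braking distance needed to stop: v²/(2a) = 38.440 / 7.600 = 5.058 m, so total needed = 12.028 + 5.058 = 17.086 m > 14 m — it cannot stop.
Distance remaining when braking begins: 14 − 12.028 = 1.972 m.
v² = v₀² − 2a·d = 38.440 − 2 × 3.800 × 1.972 = 23.453 m²/s².
v = √23.453 = 4.843 m/s.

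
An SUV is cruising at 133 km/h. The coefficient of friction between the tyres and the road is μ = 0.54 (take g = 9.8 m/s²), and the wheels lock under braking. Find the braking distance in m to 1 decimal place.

Braking distance ≈ 129.0 m

133 km/h ÷ 3.6 = 36.9444 m/s.
a = μg = 0.54 × 9.8 = 5.292 m/s².
Braking distance = v²/(2a) = 36.9444² / (2 × 5.292) = 1364.889 / 10.584 = 128.958 m.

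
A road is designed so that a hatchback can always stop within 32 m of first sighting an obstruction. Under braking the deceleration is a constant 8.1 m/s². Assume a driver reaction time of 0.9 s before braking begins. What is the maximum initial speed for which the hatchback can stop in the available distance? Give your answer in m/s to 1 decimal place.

Stopping distance: v·t_r + v²/(2a) = 32 with t_r = 0.9 s and a = 8.100 m/s².
So v² + 14.580 v − 518.40 = 0.
Positive root: v = −a·t_r + √((a·t_r)² + 2a·d) = −7.290 + √(53.144 + 518.40) = 16.6170 m/s.

Maximum speed ≈ 16.6 m/s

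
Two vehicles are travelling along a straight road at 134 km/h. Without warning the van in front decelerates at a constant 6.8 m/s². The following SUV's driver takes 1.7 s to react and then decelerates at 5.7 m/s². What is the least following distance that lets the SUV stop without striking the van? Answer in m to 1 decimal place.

134 km/h ÷ 3.6 = 37.2222 m/s.
Leader travels v²/(2a_L) = 1385.492 / 13.600 = 101.874 m before stopping.
Follower covers v·t_r = 37.2222 × 1.7 = 63.278 m while reacting, then v²/(2a_F) = 1385.492 / 11.400 = 121.534 m while braking, for a total of 63.278 + 121.534 = 184.812 m.
Since a_F ≤ a_L and the follower starts braking later, the follower is never slower than the leader, so the closest approach is when both have stopped.
Minimum gap = 184.812 − 101.874 = 82.938 m.

Minimum gap ≈ 82.9 m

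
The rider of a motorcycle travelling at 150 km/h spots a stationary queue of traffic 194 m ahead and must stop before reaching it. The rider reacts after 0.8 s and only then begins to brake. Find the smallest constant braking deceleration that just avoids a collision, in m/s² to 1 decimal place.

Required deceleration ≈ 5.4 m/s²

150 km/h ÷ 3.6 = 41.6667 m/s.
Distance covered during reaction = 41.6667 × 0.8 = 33.333 m.
Distance available for braking: 194 − 33.333 = 160.667 m.
v² = 2a·d ⇒ a = v²/(2d) = 41.6667² / (2 × 160.667) = 1736.114 / 321.334 = 5.4028 m/s².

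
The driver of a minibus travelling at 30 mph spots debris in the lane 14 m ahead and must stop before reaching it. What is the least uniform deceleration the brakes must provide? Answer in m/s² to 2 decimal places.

Required deceleration ≈ 6.42 m/s²

30 mph × 0.44704 = 13.4112 m/s.
v² = 2a·d ⇒ a = v²/(2d) = 13.4112² / (2 × 14.000) = 179.860 / 28.000 = 6.4236 m/s².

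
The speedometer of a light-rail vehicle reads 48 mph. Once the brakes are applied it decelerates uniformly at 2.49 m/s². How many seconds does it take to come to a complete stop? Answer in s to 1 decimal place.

Braking time ≈ 8.6 s

48 mph × 0.44704 = 21.4579 m/s.
Braking time = v/a = 21.4579 / 2.490 = 8.618 s.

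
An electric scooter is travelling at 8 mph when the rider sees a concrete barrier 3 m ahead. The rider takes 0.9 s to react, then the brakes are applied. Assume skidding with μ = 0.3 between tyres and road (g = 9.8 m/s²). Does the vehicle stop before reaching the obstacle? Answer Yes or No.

8 mph × 0.44704 = 3.5763 m/s.
a = μg = 0.3 × 9.8 = 2.940 m/s².
Reaction distance = 3.5763 × 0.9 = 3.219 m.
Braking distance = v²/(2a) = 12.790 / 5.880 = 2.175 m.
Total stopping distance = 3.219 + 2.175 = 5.394 m, vs 3 m available — it cannot stop in time and overshoots by 5.394 − 3 = 2.394 m.

No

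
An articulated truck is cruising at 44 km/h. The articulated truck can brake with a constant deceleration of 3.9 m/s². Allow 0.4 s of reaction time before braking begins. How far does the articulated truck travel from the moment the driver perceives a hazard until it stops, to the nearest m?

Total stopping distance ≈ 24 m

44 km/h ÷ 3.6 = 12.2222 m/s.
Reaction distance = v·t_r = 12.2222 × 0.4 = 4.889 m.
Braking distance = v²/(2a) = 12.2222² / (2 × 3.900) = 149.382 / 7.800 = 19.152 m.
Total = 4.889 + 19.152 = 24.041 m.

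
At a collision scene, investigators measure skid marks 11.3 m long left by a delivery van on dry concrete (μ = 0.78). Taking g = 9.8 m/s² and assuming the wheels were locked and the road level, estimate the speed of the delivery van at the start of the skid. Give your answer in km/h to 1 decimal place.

Initial speed ≈ 47.3 km/h

Deceleration a = μg = 0.78 × 9.8 = 7.644 m/s².
v = √(2a·d) = √(2 × 7.644 × 11.3) = √172.754 = 13.1436 m/s.
= 13.1436 × 3.6 = 47.317 km/h.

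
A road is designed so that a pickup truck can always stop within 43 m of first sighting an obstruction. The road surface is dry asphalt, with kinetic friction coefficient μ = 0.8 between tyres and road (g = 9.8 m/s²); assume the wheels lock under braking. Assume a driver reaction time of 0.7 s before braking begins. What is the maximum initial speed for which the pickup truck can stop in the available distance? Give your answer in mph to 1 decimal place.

Maximum speed ≈ 47.1 mph

a = μg = 0.8 × 9.8 = 7.840 m/s².
Stopping distance: v·t_r + v²/(2a) = 43 with t_r = 0.7 s and a = 7.840 m/s².
So v² + 10.976 v − 674.24 = 0.
Positive root: v = −a·t_r + √((a·t_r)² + 2a·d) = −5.488 + √(30.118 + 674.24) = 21.0517 m/s.
21.0517 m/s ÷ 0.44704 = 47.091 mph.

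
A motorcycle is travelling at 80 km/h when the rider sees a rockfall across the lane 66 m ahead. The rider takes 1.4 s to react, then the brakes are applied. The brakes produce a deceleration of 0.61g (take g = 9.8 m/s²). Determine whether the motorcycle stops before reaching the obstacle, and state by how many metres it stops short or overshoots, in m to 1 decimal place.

No — it overshoots by 6.4 m

80 km/h ÷ 3.6 = 22.2222 m/s.
a = 0.61 × 9.8 = 5.978 m/s².
Reaction distance = 22.2222 × 1.4 = 31.111 m.
Braking distance = v²/(2a) = 493.826 / 11.956 = 41.304 m.
Total stopping distance = 31.111 + 41.304 = 72.415 m, vs 66 m available — it cannot stop in time and overshoots by 72.415 − 66 = 6.415 m.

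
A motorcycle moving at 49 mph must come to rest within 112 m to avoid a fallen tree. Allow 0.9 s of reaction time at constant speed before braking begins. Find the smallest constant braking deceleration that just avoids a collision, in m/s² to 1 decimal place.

Required deceleration ≈ 2.6 m/s²

49 mph × 0.44704 = 21.9050 m/s.
Distance covered during reaction = 21.9050 × 0.9 = 19.715 m.
Distance available for braking: 112 − 19.715 = 92.285 m.
v² = 2a·d ⇒ a = v²/(2d) = 21.9050² / (2 × 92.285) = 479.829 / 184.570 = 2.5997 m/s².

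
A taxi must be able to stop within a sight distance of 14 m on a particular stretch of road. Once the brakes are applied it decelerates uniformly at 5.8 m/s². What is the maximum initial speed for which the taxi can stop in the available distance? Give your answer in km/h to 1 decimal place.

v²/(2a) = d ⇒ v = √(2 × 5.800 × 14) = √162.40 = 12.7436 m/s.
12.7436 m/s × 3.6 = 45.877 km/h.

Maximum speed ≈ 45.9 km/h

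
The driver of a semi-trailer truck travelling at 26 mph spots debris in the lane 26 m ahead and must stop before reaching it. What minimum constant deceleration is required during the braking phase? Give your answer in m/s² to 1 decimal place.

26 mph × 0.44704 = 11.6230 m/s.
v² = 2a·d ⇒ a = v²/(2d) = 11.6230² / (2 × 26.000) = 135.094 / 52.000 = 2.5980 m/s².

Required deceleration ≈ 2.6 m/s²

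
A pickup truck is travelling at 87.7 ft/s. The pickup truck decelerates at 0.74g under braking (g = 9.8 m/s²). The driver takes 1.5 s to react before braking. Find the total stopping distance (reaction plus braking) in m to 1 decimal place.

Total stopping distance ≈ 89.4 m

87.7 ft/s × 0.3048 = 26.7310 m/s.
a = 0.74 × 9.8 = 7.252 m/s².
Reaction distance = v·t_r = 26.7310 × 1.5 = 40.097 m.
Braking distance = v²/(2a) = 26.7310² / (2 × 7.252) = 714.546 / 14.504 = 49.265 m.
Total = 40.097 + 49.265 = 89.362 m.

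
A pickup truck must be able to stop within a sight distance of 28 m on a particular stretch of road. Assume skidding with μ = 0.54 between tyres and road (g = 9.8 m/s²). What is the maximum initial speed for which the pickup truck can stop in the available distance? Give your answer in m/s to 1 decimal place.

a = μg = 0.54 × 9.8 = 5.292 m/s².
v²/(2a) = d ⇒ v = √(2 × 5.292 × 28) = √296.35 = 17.2148 m/s.

Maximum speed ≈ 17.2 m/s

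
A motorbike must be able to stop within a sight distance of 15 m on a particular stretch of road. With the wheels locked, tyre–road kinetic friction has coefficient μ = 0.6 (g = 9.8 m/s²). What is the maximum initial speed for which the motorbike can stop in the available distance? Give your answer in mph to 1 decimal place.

a = μg = 0.6 × 9.8 = 5.880 m/s².
v²/(2a) = d ⇒ v = √(2 × 5.880 × 15) = √176.40 = 13.2816 m/s.
13.2816 m/s ÷ 0.44704 = 29.710 mph.

Maximum speed ≈ 29.7 mph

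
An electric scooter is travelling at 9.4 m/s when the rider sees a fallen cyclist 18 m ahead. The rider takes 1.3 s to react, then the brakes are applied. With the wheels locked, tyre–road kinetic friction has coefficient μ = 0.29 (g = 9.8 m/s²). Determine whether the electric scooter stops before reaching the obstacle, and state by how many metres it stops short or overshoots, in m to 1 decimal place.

No — it overshoots by 9.8 m

a = μg = 0.29 × 9.8 = 2.842 m/s².
Reaction distance = 9.4000 × 1.3 = 12.220 m.
Braking distance = v²/(2a) = 88.360 / 5.684 = 15.545 m.
Total stopping distance = 12.220 + 15.545 = 27.765 m, vs 18 m available — it cannot stop in time and overshoots by 27.765 − 18 = 9.765 m.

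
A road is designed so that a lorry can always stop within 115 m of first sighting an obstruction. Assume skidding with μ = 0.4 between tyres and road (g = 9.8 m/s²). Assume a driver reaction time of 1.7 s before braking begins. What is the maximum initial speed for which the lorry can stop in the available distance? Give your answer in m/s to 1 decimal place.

a = μg = 0.4 × 9.8 = 3.920 m/s².
Stopping distance: v·t_r + v²/(2a) = 115 with t_r = 1.7 s and a = 3.920 m/s².
So v² + 13.328 v − 901.60 = 0.
Positive root: v = −a·t_r + √((a·t_r)² + 2a·d) = −6.664 + √(44.409 + 901.60) = 24.0933 m/s.

Maximum speed ≈ 24.1 m/s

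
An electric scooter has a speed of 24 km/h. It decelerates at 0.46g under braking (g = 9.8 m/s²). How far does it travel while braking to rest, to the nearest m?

24 km/h ÷ 3.6 = 6.6667 m/s.
a = 0.46 × 9.8 = 4.508 m/s².
Braking distance = v²/(2a) = 6.6667² / (2 × 4.508) = 44.445 / 9.016 = 4.930 m.

Braking distance ≈ 5 m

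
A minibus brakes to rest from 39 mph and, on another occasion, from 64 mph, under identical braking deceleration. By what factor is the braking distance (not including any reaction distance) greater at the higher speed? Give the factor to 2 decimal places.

Factor ≈ 2.69

Braking distance d = v²/(2a), so with a fixed, d ∝ v².
Factor = (64/39)² = 1.6410² = 2.6929.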